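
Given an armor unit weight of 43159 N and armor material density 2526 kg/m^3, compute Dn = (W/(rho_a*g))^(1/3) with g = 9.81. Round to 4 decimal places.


V = W / (rho_a * g)
V = 43159 / (2526 * 9.81)
V = 43159 / 24780.06
V = 1.741683 m^3
Dn = V^(1/3) = 1.741683^(1/3)
Dn = 1.2032 m

1.2032


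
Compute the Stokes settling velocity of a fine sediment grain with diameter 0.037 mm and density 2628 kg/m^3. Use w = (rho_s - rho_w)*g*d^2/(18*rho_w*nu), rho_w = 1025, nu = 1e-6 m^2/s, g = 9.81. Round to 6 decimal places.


w = (rho_s - rho_w) * g * d^2 / (18 * rho_w * nu)
d = 0.037 mm = 0.000037 m
rho_s - rho_w = 2628 - 1025 = 1603
Numerator = 1603 * 9.81 * (0.000037)^2 = 0.000021528114
Denominator = 18 * 1025 * 1e-6 = 0.018450
w = 0.001167 m/s

0.001167


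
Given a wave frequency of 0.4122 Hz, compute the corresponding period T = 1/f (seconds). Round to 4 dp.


T = 1 / f
T = 1 / 0.4122
T = 2.4260 s

2.4260


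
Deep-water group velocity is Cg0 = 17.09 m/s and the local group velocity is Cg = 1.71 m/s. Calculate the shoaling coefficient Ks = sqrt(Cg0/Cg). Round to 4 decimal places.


Ks = sqrt(Cg0 / Cg)
Ks = sqrt(17.09 / 1.71)
Ks = sqrt(9.9942)
Ks = 3.1614

3.1614


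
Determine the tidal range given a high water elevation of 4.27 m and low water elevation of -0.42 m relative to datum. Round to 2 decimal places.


Tidal range = High water - Low water
Tidal range = 4.27 - (-0.42)
Tidal range = 4.69 m

4.69


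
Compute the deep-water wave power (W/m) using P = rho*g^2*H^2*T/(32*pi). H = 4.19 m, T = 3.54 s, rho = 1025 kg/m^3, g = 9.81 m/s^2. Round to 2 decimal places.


P = rho * g^2 * H^2 * T / (32 * pi)
P = 1025 * 9.81^2 * 4.19^2 * 3.54 / (32 * pi)
P = 1025 * 96.2361 * 17.5561 * 3.54 / 100.53096
P = 60980.83 W/m

60980.83


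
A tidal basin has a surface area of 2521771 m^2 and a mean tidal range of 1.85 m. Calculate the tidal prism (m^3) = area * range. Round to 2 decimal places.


Tidal prism = Area * Tidal range
P = 2521771 * 1.85
P = 4665276.35 m^3

4665276.35


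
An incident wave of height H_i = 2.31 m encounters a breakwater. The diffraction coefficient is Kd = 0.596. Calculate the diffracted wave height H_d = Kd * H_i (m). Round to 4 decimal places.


H_d = Kd * H_i
H_d = 0.596 * 2.31
H_d = 1.3768 m

1.3768


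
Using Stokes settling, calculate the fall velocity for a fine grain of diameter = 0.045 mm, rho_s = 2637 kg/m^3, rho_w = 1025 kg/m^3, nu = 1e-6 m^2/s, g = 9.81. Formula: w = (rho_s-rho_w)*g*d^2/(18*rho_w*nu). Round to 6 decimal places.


w = (rho_s - rho_w) * g * d^2 / (18 * rho_w * nu)
d = 0.045 mm = 0.000045 m
rho_s - rho_w = 2637 - 1025 = 1612
Numerator = 1612 * 9.81 * (0.000045)^2 = 0.000032022783
Denominator = 18 * 1025 * 1e-6 = 0.018450
w = 0.001736 m/s

0.001736


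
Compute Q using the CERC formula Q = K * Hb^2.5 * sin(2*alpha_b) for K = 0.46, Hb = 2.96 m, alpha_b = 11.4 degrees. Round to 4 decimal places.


Q = K * Hb^2.5 * sin(2 * alpha_b)
Hb^2.5 = 2.96^2.5 = 15.074027
sin(2 * 11.4) = sin(22.8) = 0.387516
Q = 0.46 * 15.074027 * 0.387516
Q = 2.6871 m^3/s

2.6871


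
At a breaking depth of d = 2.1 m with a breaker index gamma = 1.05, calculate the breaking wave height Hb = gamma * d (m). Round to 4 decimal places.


Hb = gamma * d
Hb = 1.05 * 2.1
Hb = 2.2050 m

2.2050


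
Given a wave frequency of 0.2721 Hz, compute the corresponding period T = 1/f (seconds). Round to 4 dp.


T = 1 / f
T = 1 / 0.2721
T = 3.6751 s

3.6751


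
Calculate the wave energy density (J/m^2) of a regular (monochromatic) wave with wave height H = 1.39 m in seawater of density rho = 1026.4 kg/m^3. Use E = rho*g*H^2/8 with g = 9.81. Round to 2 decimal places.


E = (1/8) * rho * g * H^2
E = (1/8) * 1026.4 * 9.81 * 1.39^2
E = 0.125 * 1026.4 * 9.81 * 1.9321
E = 2431.79 J/m^2

2431.79


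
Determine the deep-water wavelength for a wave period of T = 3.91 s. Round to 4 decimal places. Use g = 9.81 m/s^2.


L0 = g * T^2 / (2 * pi)
L0 = 9.81 * 3.91^2 / (2 * pi)
L0 = 9.81 * 15.2881 / 6.28319
L0 = 149.9763 / 6.28319
L0 = 23.8695 m

23.8695


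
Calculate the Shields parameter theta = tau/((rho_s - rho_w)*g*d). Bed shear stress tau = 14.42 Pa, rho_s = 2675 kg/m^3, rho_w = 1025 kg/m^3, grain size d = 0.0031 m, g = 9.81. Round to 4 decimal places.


theta = tau / ((rho_s - rho_w) * g * d)
rho_s - rho_w = 2675 - 1025 = 1650
Denominator = 1650 * 9.81 * 0.0031 = 50.178150
theta = 14.42 / 50.178150
theta = 0.2874

0.2874


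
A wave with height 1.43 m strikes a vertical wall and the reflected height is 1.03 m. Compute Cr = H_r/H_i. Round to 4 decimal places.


Cr = H_r / H_i
Cr = 1.03 / 1.43
Cr = 0.7203

0.7203


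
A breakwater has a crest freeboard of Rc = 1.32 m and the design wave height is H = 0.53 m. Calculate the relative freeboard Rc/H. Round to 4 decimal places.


Relative freeboard = Rc / H
= 1.32 / 0.53
= 2.4906

2.4906


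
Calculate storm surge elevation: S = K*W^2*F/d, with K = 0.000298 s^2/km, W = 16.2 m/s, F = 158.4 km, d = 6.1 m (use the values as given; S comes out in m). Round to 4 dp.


S = K * W^2 * F / d
W^2 = 16.2^2 = 262.44
S = 0.000298 * 262.44 * 158.4 / 6.1
Numerator = 0.000298 * 262.44 * 158.4 = 12.388008
S = 12.388008 / 6.1 = 2.0308 m

2.0308


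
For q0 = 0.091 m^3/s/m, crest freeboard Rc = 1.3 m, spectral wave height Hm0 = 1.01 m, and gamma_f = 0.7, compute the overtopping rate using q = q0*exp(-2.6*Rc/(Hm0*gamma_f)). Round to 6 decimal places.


q = q0 * exp(-2.6 * Rc / (Hm0 * gamma_f))
Exponent = -2.6 * 1.3 / (1.01 * 0.7)
= -2.6 * 1.3 / 0.7070
= -4.780764
exp(-4.780764) = 0.008390
q = 0.091 * 0.008390
q = 0.000763 m^3/s/m

0.000763


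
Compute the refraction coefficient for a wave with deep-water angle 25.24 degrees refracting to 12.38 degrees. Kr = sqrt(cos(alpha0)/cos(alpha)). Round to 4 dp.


Kr = sqrt(cos(alpha0) / cos(alpha))
cos(25.24) = 0.904530
cos(12.38) = 0.976747
Kr = sqrt(0.904530 / 0.976747)
Kr = sqrt(0.926063)
Kr = 0.9623

0.9623


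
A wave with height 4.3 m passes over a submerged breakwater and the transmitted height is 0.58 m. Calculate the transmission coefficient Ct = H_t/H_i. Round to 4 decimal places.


Ct = H_t / H_i
Ct = 0.58 / 4.3
Ct = 0.1349

0.1349


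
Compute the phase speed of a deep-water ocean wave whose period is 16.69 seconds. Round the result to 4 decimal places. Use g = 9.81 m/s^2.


We use the deep-water celerity formula:
C = g * T / (2 * pi)
C = 9.81 * 16.69 / (2 * 3.14159...)
C = 163.728900 / 6.283185
C = 26.0583 m/s

26.0583


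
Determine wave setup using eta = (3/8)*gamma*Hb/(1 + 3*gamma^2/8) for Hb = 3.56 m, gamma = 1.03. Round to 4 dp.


eta = (3/8) * gamma * Hb / (1 + 3*gamma^2/8)
Numerator = (3/8) * 1.03 * 3.56 = 1.375050
Denominator = 1 + 3*1.03^2/8 = 1 + 0.397838 = 1.397838
eta = 1.375050 / 1.397838
eta = 0.9837 m

0.9837


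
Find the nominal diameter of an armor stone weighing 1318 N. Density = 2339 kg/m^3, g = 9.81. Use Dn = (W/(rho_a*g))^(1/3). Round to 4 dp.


V = W / (rho_a * g)
V = 1318 / (2339 * 9.81)
V = 1318 / 22945.59
V = 0.057440 m^3
Dn = V^(1/3) = 0.057440^(1/3)
Dn = 0.3858 m

0.3858


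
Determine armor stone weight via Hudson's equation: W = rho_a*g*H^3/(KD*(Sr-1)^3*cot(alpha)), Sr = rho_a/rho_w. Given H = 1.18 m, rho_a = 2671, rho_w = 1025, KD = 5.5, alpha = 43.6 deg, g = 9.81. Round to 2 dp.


Sr = rho_a / rho_w = 2671 / 1025 = 2.605854
(Sr - 1) = 1.605854
(Sr - 1)^3 = 4.141121
cot(43.6) = 1 / tan(43.6) = 1 / 0.952287 = 1.050103
Numerator = 2671 * 9.81 * 1.18^3 = 43051.5624
Denominator = 5.5 * 4.141121 * 1.050103 = 23.917329
W = 43051.5624 / 23.917329
W = 1800.02 N

1800.02


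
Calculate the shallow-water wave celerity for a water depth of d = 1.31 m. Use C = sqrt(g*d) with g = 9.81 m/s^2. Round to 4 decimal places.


Using the shallow-water approximation:
C = sqrt(g * d) = sqrt(9.81 * 1.31)
C = sqrt(12.8511)
C = 3.5848 m/s

3.5848


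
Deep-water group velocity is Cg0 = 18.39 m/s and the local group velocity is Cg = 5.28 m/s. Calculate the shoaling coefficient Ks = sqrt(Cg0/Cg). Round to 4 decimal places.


Ks = sqrt(Cg0 / Cg)
Ks = sqrt(18.39 / 5.28)
Ks = sqrt(3.4830)
Ks = 1.8663

1.8663


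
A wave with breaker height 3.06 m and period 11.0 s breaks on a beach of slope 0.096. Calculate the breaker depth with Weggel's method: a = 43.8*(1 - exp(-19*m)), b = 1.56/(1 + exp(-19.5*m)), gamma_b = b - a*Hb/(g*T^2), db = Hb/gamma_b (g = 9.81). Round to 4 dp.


a = 43.8 * (1 - exp(-19 * m))
exp(-19 * 0.096) = exp(-1.8240) = 0.161379
a = 43.8 * (1 - 0.161379) = 36.731602
b = 1.56 / (1 + exp(-19.5 * m))
exp(-19.5 * 0.096) = exp(-1.8720) = 0.153816
b = 1.56 / (1 + 0.153816) = 1.352036
Hb / (g * T^2) = 3.06 / (9.81 * 11.0^2) = 3.06 / 1187.0100 = 0.00257791
gamma_b = b - a * Hb/(g*T^2) = 1.352036 - 36.731602 * 0.00257791 = 1.257345
db = Hb / gamma_b = 3.06 / 1.257345
db = 2.4337 m

2.4337


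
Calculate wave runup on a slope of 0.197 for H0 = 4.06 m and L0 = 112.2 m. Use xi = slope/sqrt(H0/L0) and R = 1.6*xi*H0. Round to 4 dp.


xi = slope / sqrt(H0/L0)
H0/L0 = 4.06/112.2 = 0.036185
sqrt(0.036185) = 0.190225
xi = 0.197 / 0.190225 = 1.035618
R = 1.6 * xi * H0 = 1.6 * 1.035618 * 4.06
R = 6.7274 m

6.7274


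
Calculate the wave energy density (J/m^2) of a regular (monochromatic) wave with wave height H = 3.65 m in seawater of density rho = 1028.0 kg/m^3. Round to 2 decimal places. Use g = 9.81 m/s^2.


E = (1/8) * rho * g * H^2
E = (1/8) * 1028.0 * 9.81 * 3.65^2
E = 0.125 * 1028.0 * 9.81 * 13.3225
E = 16794.14 J/m^2

16794.14


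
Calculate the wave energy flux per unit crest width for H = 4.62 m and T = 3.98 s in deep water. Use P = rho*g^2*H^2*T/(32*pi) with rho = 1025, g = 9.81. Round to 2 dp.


P = rho * g^2 * H^2 * T / (32 * pi)
P = 1025 * 9.81^2 * 4.62^2 * 3.98 / (32 * pi)
P = 1025 * 96.2361 * 21.3444 * 3.98 / 100.53096
P = 83354.50 W/m

83354.50


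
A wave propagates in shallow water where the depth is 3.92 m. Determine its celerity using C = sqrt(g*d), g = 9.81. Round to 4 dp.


Using the shallow-water approximation:
C = sqrt(g * d) = sqrt(9.81 * 3.92)
C = sqrt(38.4552)
C = 6.2012 m/s

6.2012


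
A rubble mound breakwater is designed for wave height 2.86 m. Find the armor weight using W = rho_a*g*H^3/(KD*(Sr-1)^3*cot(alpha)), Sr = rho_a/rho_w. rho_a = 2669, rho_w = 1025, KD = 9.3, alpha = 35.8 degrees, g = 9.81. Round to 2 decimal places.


Sr = rho_a / rho_w = 2669 / 1025 = 2.603902
(Sr - 1) = 1.603902
(Sr - 1)^3 = 4.126044
cot(35.8) = 1 / tan(35.8) = 1 / 0.721223 = 1.386534
Numerator = 2669 * 9.81 * 2.86^3 = 612513.5217
Denominator = 9.3 * 4.126044 * 1.386534 = 53.204379
W = 612513.5217 / 53.204379
W = 11512.46 N

11512.46


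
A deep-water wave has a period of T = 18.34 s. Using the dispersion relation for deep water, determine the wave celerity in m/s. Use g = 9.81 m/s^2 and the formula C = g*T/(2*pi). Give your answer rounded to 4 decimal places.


We use the deep-water celerity formula:
C = g * T / (2 * pi)
C = 9.81 * 18.34 / (2 * 3.14159...)
C = 179.915400 / 6.283185
C = 28.6344 m/s

28.6344


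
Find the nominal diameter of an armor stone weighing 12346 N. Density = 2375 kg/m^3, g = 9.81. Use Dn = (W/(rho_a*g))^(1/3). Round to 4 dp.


V = W / (rho_a * g)
V = 12346 / (2375 * 9.81)
V = 12346 / 23298.75
V = 0.529900 m^3
Dn = V^(1/3) = 0.529900^(1/3)
Dn = 0.8092 m

0.8092


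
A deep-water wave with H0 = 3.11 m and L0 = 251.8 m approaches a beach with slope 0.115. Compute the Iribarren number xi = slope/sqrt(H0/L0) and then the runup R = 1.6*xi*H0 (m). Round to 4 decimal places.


xi = slope / sqrt(H0/L0)
H0/L0 = 3.11/251.8 = 0.012351
sqrt(0.012351) = 0.111135
xi = 0.115 / 0.111135 = 1.034774
R = 1.6 * xi * H0 = 1.6 * 1.034774 * 3.11
R = 5.1490 m

5.1490


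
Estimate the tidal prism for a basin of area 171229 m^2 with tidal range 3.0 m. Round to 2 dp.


Tidal prism = Area * Tidal range
P = 171229 * 3.0
P = 513687.00 m^3

513687.00


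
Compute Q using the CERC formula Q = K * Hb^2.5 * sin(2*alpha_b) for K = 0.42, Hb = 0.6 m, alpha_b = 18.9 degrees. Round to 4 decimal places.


Q = K * Hb^2.5 * sin(2 * alpha_b)
Hb^2.5 = 0.6^2.5 = 0.278855
sin(2 * 18.9) = sin(37.8) = 0.612907
Q = 0.42 * 0.278855 * 0.612907
Q = 0.0718 m^3/s

0.0718


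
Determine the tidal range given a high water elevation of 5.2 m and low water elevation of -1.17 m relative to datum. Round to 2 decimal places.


Tidal range = High water - Low water
Tidal range = 5.2 - (-1.17)
Tidal range = 6.37 m

6.37


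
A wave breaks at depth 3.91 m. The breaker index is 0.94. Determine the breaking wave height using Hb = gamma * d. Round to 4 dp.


Hb = gamma * d
Hb = 0.94 * 3.91
Hb = 3.6754 m

3.6754


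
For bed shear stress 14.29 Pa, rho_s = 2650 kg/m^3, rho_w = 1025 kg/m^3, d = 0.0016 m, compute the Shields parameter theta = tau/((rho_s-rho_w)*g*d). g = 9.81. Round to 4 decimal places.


theta = tau / ((rho_s - rho_w) * g * d)
rho_s - rho_w = 2650 - 1025 = 1625
Denominator = 1625 * 9.81 * 0.0016 = 25.506000
theta = 14.29 / 25.506000
theta = 0.5603

0.5603


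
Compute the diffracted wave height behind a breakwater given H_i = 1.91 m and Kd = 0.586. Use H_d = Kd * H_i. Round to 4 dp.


H_d = Kd * H_i
H_d = 0.586 * 1.91
H_d = 1.1193 m

1.1193


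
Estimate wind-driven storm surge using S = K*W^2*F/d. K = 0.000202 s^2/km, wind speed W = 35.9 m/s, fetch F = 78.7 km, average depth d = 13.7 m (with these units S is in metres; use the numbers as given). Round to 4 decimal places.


S = K * W^2 * F / d
W^2 = 35.9^2 = 1288.81
S = 0.000202 * 1288.81 * 78.7 / 13.7
Numerator = 0.000202 * 1288.81 * 78.7 = 20.488728
S = 20.488728 / 13.7 = 1.4955 m

1.4955


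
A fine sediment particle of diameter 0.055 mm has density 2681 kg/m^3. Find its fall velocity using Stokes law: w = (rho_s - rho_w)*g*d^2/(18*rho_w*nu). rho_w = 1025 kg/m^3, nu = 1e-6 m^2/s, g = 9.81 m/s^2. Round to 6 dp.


w = (rho_s - rho_w) * g * d^2 / (18 * rho_w * nu)
d = 0.055 mm = 0.000055 m
rho_s - rho_w = 2681 - 1025 = 1656
Numerator = 1656 * 9.81 * (0.000055)^2 = 0.000049142214
Denominator = 18 * 1025 * 1e-6 = 0.018450
w = 0.002664 m/s

0.002664


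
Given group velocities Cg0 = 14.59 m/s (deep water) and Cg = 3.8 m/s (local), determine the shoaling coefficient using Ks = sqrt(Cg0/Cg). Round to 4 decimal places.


Ks = sqrt(Cg0 / Cg)
Ks = sqrt(14.59 / 3.8)
Ks = sqrt(3.8395)
Ks = 1.9595

1.9595


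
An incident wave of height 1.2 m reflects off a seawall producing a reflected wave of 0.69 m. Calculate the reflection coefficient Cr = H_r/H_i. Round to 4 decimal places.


Cr = H_r / H_i
Cr = 0.69 / 1.2
Cr = 0.5750

0.5750


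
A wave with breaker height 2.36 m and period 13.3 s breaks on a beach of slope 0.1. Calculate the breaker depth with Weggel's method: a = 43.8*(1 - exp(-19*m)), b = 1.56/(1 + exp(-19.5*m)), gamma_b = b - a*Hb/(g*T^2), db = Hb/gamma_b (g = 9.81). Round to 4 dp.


a = 43.8 * (1 - exp(-19 * m))
exp(-19 * 0.1) = exp(-1.9000) = 0.149569
a = 43.8 * (1 - 0.149569) = 37.248894
b = 1.56 / (1 + exp(-19.5 * m))
exp(-19.5 * 0.1) = exp(-1.9500) = 0.142274
b = 1.56 / (1 + 0.142274) = 1.365697
Hb / (g * T^2) = 2.36 / (9.81 * 13.3^2) = 2.36 / 1735.2909 = 0.00136000
gamma_b = b - a * Hb/(g*T^2) = 1.365697 - 37.248894 * 0.00136000 = 1.315038
db = Hb / gamma_b = 2.36 / 1.315038
db = 1.7946 m

1.7946


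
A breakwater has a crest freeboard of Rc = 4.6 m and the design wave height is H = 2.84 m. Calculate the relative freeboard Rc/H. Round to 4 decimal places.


Relative freeboard = Rc / H
= 4.6 / 2.84
= 1.6197

1.6197


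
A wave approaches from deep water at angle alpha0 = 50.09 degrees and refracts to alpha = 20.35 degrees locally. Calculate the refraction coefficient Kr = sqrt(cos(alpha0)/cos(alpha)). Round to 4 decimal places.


Kr = sqrt(cos(alpha0) / cos(alpha))
cos(50.09) = 0.641584
cos(20.35) = 0.937586
Kr = sqrt(0.641584 / 0.937586)
Kr = sqrt(0.684293)
Kr = 0.8272

0.8272


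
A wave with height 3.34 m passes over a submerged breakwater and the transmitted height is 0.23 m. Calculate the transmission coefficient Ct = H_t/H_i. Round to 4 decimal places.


Ct = H_t / H_i
Ct = 0.23 / 3.34
Ct = 0.0689

0.0689


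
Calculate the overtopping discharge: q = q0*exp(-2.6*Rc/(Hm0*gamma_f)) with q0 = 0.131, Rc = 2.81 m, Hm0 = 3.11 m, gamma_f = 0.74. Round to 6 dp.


q = q0 * exp(-2.6 * Rc / (Hm0 * gamma_f))
Exponent = -2.6 * 2.81 / (3.11 * 0.74)
= -2.6 * 2.81 / 2.3014
= -3.174589
exp(-3.174589) = 0.041811
q = 0.131 * 0.041811
q = 0.005477 m^3/s/m

0.005477


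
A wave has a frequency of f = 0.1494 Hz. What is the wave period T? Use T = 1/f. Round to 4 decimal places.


T = 1 / f
T = 1 / 0.1494
T = 6.6934 s

6.6934


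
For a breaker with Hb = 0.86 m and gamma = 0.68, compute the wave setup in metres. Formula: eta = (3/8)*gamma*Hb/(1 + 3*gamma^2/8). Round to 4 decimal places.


eta = (3/8) * gamma * Hb / (1 + 3*gamma^2/8)
Numerator = (3/8) * 0.68 * 0.86 = 0.219300
Denominator = 1 + 3*0.68^2/8 = 1 + 0.173400 = 1.173400
eta = 0.219300 / 1.173400
eta = 0.1869 m

0.1869


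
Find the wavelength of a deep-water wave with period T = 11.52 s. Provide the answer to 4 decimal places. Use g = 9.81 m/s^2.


L0 = g * T^2 / (2 * pi)
L0 = 9.81 * 11.52^2 / (2 * pi)
L0 = 9.81 * 132.7104 / 6.28319
L0 = 1301.8890 / 6.28319
L0 = 207.2021 m

207.2021


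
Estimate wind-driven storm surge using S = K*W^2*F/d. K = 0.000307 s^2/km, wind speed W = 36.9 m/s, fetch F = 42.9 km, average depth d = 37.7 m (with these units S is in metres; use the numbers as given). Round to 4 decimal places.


S = K * W^2 * F / d
W^2 = 36.9^2 = 1361.61
S = 0.000307 * 1361.61 * 42.9 / 37.7
Numerator = 0.000307 * 1361.61 * 42.9 = 17.932812
S = 17.932812 / 37.7 = 0.4757 m

0.4757


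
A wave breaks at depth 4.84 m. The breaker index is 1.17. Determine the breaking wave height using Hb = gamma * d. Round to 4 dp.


Hb = gamma * d
Hb = 1.17 * 4.84
Hb = 5.6628 m

5.6628


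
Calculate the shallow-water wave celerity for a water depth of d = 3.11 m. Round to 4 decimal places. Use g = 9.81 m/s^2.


Using the shallow-water approximation:
C = sqrt(g * d) = sqrt(9.81 * 3.11)
C = sqrt(30.5091)
C = 5.5235 m/s

5.5235


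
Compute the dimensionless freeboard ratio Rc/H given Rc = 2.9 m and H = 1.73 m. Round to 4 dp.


Relative freeboard = Rc / H
= 2.9 / 1.73
= 1.6763

1.6763


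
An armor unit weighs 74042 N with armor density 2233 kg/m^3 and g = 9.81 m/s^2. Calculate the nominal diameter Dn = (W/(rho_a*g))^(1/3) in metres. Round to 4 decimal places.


V = W / (rho_a * g)
V = 74042 / (2233 * 9.81)
V = 74042 / 21905.73
V = 3.380029 m^3
Dn = V^(1/3) = 3.380029^(1/3)
Dn = 1.5007 m

1.5007


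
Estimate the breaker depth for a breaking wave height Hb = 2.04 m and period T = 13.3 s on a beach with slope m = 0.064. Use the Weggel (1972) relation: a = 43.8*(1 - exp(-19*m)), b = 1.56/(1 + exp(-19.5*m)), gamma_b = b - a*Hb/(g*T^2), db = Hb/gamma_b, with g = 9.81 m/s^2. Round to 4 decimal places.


a = 43.8 * (1 - exp(-19 * m))
exp(-19 * 0.064) = exp(-1.2160) = 0.296413
a = 43.8 * (1 - 0.296413) = 30.817091
b = 1.56 / (1 + exp(-19.5 * m))
exp(-19.5 * 0.064) = exp(-1.2480) = 0.287078
b = 1.56 / (1 + 0.287078) = 1.212047
Hb / (g * T^2) = 2.04 / (9.81 * 13.3^2) = 2.04 / 1735.2909 = 0.00117560
gamma_b = b - a * Hb/(g*T^2) = 1.212047 - 30.817091 * 0.00117560 = 1.175819
db = Hb / gamma_b = 2.04 / 1.175819
db = 1.7350 m

1.7350


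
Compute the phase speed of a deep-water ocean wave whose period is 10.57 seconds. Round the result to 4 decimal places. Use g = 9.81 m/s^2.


We use the deep-water celerity formula:
C = g * T / (2 * pi)
C = 9.81 * 10.57 / (2 * 3.14159...)
C = 103.691700 / 6.283185
C = 16.5030 m/s

16.5030


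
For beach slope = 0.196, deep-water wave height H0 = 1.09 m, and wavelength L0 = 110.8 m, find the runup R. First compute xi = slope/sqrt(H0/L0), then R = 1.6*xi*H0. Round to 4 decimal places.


xi = slope / sqrt(H0/L0)
H0/L0 = 1.09/110.8 = 0.009838
sqrt(0.009838) = 0.099184
xi = 0.196 / 0.099184 = 1.976117
R = 1.6 * xi * H0 = 1.6 * 1.976117 * 1.09
R = 3.4463 m

3.4463


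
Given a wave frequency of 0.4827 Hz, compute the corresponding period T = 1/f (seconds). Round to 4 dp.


T = 1 / f
T = 1 / 0.4827
T = 2.0717 s

2.0717


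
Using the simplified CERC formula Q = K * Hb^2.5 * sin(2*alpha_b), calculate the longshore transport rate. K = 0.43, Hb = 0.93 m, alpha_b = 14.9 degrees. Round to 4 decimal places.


Q = K * Hb^2.5 * sin(2 * alpha_b)
Hb^2.5 = 0.93^2.5 = 0.834079
sin(2 * 14.9) = sin(29.8) = 0.496974
Q = 0.43 * 0.834079 * 0.496974
Q = 0.1782 m^3/s

0.1782


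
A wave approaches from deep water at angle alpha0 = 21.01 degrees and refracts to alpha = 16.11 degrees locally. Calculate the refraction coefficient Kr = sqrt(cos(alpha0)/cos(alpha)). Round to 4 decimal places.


Kr = sqrt(cos(alpha0) / cos(alpha))
cos(21.01) = 0.933518
cos(16.11) = 0.960731
Kr = sqrt(0.933518 / 0.960731)
Kr = sqrt(0.971675)
Kr = 0.9857

0.9857


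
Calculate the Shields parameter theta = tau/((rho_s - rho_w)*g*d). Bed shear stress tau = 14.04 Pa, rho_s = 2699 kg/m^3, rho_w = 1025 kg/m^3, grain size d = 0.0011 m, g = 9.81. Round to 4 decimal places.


theta = tau / ((rho_s - rho_w) * g * d)
rho_s - rho_w = 2699 - 1025 = 1674
Denominator = 1674 * 9.81 * 0.0011 = 18.064134
theta = 14.04 / 18.064134
theta = 0.7772

0.7772


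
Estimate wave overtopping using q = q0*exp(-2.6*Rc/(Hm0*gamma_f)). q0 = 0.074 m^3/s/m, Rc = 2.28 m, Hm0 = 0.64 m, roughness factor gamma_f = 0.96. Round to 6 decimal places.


q = q0 * exp(-2.6 * Rc / (Hm0 * gamma_f))
Exponent = -2.6 * 2.28 / (0.64 * 0.96)
= -2.6 * 2.28 / 0.6144
= -9.648438
exp(-9.648438) = 0.000065
q = 0.074 * 0.000065
q = 0.000005 m^3/s/m

0.000005


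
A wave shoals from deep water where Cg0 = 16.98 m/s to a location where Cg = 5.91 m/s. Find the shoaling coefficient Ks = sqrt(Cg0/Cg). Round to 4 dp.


Ks = sqrt(Cg0 / Cg)
Ks = sqrt(16.98 / 5.91)
Ks = sqrt(2.8731)
Ks = 1.6950

1.6950


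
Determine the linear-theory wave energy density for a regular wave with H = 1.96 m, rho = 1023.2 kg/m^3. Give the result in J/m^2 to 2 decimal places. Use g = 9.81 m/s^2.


E = (1/8) * rho * g * H^2
E = (1/8) * 1023.2 * 9.81 * 1.96^2
E = 0.125 * 1023.2 * 9.81 * 3.8416
E = 4820.05 J/m^2

4820.05


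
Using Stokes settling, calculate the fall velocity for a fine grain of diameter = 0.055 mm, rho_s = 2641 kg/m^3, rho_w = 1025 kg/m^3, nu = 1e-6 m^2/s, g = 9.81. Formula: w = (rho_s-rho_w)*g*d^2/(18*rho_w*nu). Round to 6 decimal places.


w = (rho_s - rho_w) * g * d^2 / (18 * rho_w * nu)
d = 0.055 mm = 0.000055 m
rho_s - rho_w = 2641 - 1025 = 1616
Numerator = 1616 * 9.81 * (0.000055)^2 = 0.000047955204
Denominator = 18 * 1025 * 1e-6 = 0.018450
w = 0.002599 m/s

0.002599


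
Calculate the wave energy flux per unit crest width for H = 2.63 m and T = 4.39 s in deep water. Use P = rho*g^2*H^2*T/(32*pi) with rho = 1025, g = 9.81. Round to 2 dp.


P = rho * g^2 * H^2 * T / (32 * pi)
P = 1025 * 9.81^2 * 2.63^2 * 4.39 / (32 * pi)
P = 1025 * 96.2361 * 6.9169 * 4.39 / 100.53096
P = 29794.63 W/m

29794.63


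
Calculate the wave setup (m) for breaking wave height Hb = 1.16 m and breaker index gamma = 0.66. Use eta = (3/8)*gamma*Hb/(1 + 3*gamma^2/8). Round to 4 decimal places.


eta = (3/8) * gamma * Hb / (1 + 3*gamma^2/8)
Numerator = (3/8) * 0.66 * 1.16 = 0.287100
Denominator = 1 + 3*0.66^2/8 = 1 + 0.163350 = 1.163350
eta = 0.287100 / 1.163350
eta = 0.2468 m

0.2468


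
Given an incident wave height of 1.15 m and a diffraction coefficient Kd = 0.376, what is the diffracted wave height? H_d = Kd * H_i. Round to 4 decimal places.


H_d = Kd * H_i
H_d = 0.376 * 1.15
H_d = 0.4324 m

0.4324


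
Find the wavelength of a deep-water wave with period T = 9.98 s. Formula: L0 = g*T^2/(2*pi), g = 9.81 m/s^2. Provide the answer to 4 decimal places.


L0 = g * T^2 / (2 * pi)
L0 = 9.81 * 9.98^2 / (2 * pi)
L0 = 9.81 * 99.6004 / 6.28319
L0 = 977.0799 / 6.28319
L0 = 155.5071 m

155.5071


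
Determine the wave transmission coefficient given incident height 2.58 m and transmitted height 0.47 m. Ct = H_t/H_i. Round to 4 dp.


Ct = H_t / H_i
Ct = 0.47 / 2.58
Ct = 0.1822

0.1822


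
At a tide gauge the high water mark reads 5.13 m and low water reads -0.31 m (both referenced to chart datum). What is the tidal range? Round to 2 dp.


Tidal range = High water - Low water
Tidal range = 5.13 - (-0.31)
Tidal range = 5.44 m

5.44


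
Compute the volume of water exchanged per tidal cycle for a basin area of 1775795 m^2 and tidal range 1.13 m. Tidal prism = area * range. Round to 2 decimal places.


Tidal prism = Area * Tidal range
P = 1775795 * 1.13
P = 2006648.35 m^3

2006648.35


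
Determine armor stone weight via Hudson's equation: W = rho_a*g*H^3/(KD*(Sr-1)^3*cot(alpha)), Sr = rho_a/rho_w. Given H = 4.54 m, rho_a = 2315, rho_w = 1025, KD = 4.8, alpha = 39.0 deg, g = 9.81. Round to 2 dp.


Sr = rho_a / rho_w = 2315 / 1025 = 2.258537
(Sr - 1) = 1.258537
(Sr - 1)^3 = 1.993414
cot(39.0) = 1 / tan(39.0) = 1 / 0.809784 = 1.234897
Numerator = 2315 * 9.81 * 4.54^3 = 2125140.0759
Denominator = 4.8 * 1.993414 * 1.234897 = 11.815975
W = 2125140.0759 / 11.815975
W = 179853.13 N

179853.13


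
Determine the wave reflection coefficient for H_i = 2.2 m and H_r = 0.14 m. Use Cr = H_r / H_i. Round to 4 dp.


Cr = H_r / H_i
Cr = 0.14 / 2.2
Cr = 0.0636

0.0636


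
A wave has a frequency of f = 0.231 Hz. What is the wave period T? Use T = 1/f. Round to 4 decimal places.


T = 1 / f
T = 1 / 0.231
T = 4.3290 s

4.3290


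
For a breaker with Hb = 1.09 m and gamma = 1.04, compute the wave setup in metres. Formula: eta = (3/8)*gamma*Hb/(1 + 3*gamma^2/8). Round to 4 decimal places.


eta = (3/8) * gamma * Hb / (1 + 3*gamma^2/8)
Numerator = (3/8) * 1.04 * 1.09 = 0.425100
Denominator = 1 + 3*1.04^2/8 = 1 + 0.405600 = 1.405600
eta = 0.425100 / 1.405600
eta = 0.3024 m

0.3024


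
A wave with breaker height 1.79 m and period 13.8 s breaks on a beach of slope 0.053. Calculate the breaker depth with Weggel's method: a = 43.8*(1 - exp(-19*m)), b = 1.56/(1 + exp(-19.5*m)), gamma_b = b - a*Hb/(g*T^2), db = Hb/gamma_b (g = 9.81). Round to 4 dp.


a = 43.8 * (1 - exp(-19 * m))
exp(-19 * 0.053) = exp(-1.0070) = 0.365313
a = 43.8 * (1 - 0.365313) = 27.799278
b = 1.56 / (1 + exp(-19.5 * m))
exp(-19.5 * 0.053) = exp(-1.0335) = 0.355760
b = 1.56 / (1 + 0.355760) = 1.150646
Hb / (g * T^2) = 1.79 / (9.81 * 13.8^2) = 1.79 / 1868.2164 = 0.00095813
gamma_b = b - a * Hb/(g*T^2) = 1.150646 - 27.799278 * 0.00095813 = 1.124011
db = Hb / gamma_b = 1.79 / 1.124011
db = 1.5925 m

1.5925


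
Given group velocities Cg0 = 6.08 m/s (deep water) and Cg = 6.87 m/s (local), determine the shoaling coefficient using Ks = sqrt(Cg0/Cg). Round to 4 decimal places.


Ks = sqrt(Cg0 / Cg)
Ks = sqrt(6.08 / 6.87)
Ks = sqrt(0.8850)
Ks = 0.9407

0.9407


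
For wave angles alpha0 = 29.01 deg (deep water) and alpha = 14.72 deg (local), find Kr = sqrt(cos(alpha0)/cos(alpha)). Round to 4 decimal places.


Kr = sqrt(cos(alpha0) / cos(alpha))
cos(29.01) = 0.874535
cos(14.72) = 0.967179
Kr = sqrt(0.874535 / 0.967179)
Kr = sqrt(0.904212)
Kr = 0.9509

0.9509


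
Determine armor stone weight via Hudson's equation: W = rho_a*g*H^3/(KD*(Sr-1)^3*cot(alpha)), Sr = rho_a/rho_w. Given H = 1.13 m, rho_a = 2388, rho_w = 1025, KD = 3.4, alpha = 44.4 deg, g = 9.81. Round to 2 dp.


Sr = rho_a / rho_w = 2388 / 1025 = 2.329756
(Sr - 1) = 1.329756
(Sr - 1)^3 = 2.351343
cot(44.4) = 1 / tan(44.4) = 1 / 0.979272 = 1.021166
Numerator = 2388 * 9.81 * 1.13^3 = 33801.7091
Denominator = 3.4 * 2.351343 * 1.021166 = 8.163782
W = 33801.7091 / 8.163782
W = 4140.45 N

4140.45


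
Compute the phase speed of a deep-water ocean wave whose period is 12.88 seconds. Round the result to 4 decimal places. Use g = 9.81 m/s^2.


We use the deep-water celerity formula:
C = g * T / (2 * pi)
C = 9.81 * 12.88 / (2 * 3.14159...)
C = 126.352800 / 6.283185
C = 20.1097 m/s

20.1097


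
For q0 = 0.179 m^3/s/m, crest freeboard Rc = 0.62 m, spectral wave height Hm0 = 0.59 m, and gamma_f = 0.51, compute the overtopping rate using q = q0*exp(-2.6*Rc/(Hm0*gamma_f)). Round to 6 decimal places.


q = q0 * exp(-2.6 * Rc / (Hm0 * gamma_f))
Exponent = -2.6 * 0.62 / (0.59 * 0.51)
= -2.6 * 0.62 / 0.3009
= -5.357262
exp(-5.357262) = 0.004714
q = 0.179 * 0.004714
q = 0.000844 m^3/s/m

0.000844


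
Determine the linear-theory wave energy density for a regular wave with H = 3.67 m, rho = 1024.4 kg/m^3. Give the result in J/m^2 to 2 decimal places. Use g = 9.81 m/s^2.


E = (1/8) * rho * g * H^2
E = (1/8) * 1024.4 * 9.81 * 3.67^2
E = 0.125 * 1024.4 * 9.81 * 13.4689
E = 16919.23 J/m^2

16919.23


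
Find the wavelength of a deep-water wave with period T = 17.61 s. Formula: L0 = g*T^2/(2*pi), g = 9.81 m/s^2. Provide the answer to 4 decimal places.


L0 = g * T^2 / (2 * pi)
L0 = 9.81 * 17.61^2 / (2 * pi)
L0 = 9.81 * 310.1121 / 6.28319
L0 = 3042.1997 / 6.28319
L0 = 484.1811 m

484.1811


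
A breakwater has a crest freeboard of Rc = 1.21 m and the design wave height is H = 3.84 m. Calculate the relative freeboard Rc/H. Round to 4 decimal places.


Relative freeboard = Rc / H
= 1.21 / 3.84
= 0.3151

0.3151


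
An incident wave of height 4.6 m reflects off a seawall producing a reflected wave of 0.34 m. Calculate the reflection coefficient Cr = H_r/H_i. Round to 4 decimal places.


Cr = H_r / H_i
Cr = 0.34 / 4.6
Cr = 0.0739

0.0739


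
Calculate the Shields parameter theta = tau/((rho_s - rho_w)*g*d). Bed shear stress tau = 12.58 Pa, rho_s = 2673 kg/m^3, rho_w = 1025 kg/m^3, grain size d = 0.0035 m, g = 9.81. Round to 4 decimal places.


theta = tau / ((rho_s - rho_w) * g * d)
rho_s - rho_w = 2673 - 1025 = 1648
Denominator = 1648 * 9.81 * 0.0035 = 56.584080
theta = 12.58 / 56.584080
theta = 0.2223

0.2223


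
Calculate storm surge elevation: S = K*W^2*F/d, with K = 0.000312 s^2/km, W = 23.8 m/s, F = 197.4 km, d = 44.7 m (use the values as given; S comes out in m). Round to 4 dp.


S = K * W^2 * F / d
W^2 = 23.8^2 = 566.44
S = 0.000312 * 566.44 * 197.4 / 44.7
Numerator = 0.000312 * 566.44 * 197.4 = 34.886360
S = 34.886360 / 44.7 = 0.7805 m

0.7805


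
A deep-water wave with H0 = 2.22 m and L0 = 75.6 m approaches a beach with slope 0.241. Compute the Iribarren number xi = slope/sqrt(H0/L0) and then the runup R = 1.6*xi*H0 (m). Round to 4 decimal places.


xi = slope / sqrt(H0/L0)
H0/L0 = 2.22/75.6 = 0.029365
sqrt(0.029365) = 0.171362
xi = 0.241 / 0.171362 = 1.406376
R = 1.6 * xi * H0 = 1.6 * 1.406376 * 2.22
R = 4.9954 m

4.9954


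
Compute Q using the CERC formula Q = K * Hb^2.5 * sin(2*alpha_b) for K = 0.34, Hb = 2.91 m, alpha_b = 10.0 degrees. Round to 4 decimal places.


Q = K * Hb^2.5 * sin(2 * alpha_b)
Hb^2.5 = 2.91^2.5 = 14.445496
sin(2 * 10.0) = sin(20.0) = 0.342020
Q = 0.34 * 14.445496 * 0.342020
Q = 1.6798 m^3/s

1.6798


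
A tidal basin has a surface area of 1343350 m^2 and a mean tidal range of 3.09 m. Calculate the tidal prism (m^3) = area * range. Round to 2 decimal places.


Tidal prism = Area * Tidal range
P = 1343350 * 3.09
P = 4150951.50 m^3

4150951.50


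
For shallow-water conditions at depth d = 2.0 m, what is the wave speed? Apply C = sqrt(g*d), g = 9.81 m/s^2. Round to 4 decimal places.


Using the shallow-water approximation:
C = sqrt(g * d) = sqrt(9.81 * 2.0)
C = sqrt(19.6200)
C = 4.4294 m/s

4.4294


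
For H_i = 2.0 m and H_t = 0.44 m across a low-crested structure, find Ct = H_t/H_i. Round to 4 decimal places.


Ct = H_t / H_i
Ct = 0.44 / 2.0
Ct = 0.2200

0.2200


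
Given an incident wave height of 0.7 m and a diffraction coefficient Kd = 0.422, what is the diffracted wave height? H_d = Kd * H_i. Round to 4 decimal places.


H_d = Kd * H_i
H_d = 0.422 * 0.7
H_d = 0.2954 m

0.2954


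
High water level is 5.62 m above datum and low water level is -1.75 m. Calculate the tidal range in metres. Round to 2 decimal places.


Tidal range = High water - Low water
Tidal range = 5.62 - (-1.75)
Tidal range = 7.37 m

7.37


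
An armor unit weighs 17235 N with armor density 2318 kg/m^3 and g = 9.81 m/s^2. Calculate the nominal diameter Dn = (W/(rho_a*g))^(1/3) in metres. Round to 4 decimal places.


V = W / (rho_a * g)
V = 17235 / (2318 * 9.81)
V = 17235 / 22739.58
V = 0.757930 m^3
Dn = V^(1/3) = 0.757930^(1/3)
Dn = 0.9118 m

0.9118


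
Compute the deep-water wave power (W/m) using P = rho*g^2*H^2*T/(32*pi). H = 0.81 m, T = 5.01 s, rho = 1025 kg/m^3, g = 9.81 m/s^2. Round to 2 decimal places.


P = rho * g^2 * H^2 * T / (32 * pi)
P = 1025 * 9.81^2 * 0.81^2 * 5.01 / (32 * pi)
P = 1025 * 96.2361 * 0.6561 * 5.01 / 100.53096
P = 3225.30 W/m

3225.30


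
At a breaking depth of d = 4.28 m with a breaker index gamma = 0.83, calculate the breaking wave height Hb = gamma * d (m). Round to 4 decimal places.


Hb = gamma * d
Hb = 0.83 * 4.28
Hb = 3.5524 m

3.5524


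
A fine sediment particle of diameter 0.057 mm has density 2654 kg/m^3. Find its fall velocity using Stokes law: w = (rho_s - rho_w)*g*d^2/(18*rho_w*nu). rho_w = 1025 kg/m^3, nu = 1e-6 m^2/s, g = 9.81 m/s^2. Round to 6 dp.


w = (rho_s - rho_w) * g * d^2 / (18 * rho_w * nu)
d = 0.057 mm = 0.000057 m
rho_s - rho_w = 2654 - 1025 = 1629
Numerator = 1629 * 9.81 * (0.000057)^2 = 0.000051920612
Denominator = 18 * 1025 * 1e-6 = 0.018450
w = 0.002814 m/s

0.002814


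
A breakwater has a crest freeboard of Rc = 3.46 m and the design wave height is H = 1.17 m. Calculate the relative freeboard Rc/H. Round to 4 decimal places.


Relative freeboard = Rc / H
= 3.46 / 1.17
= 2.9573

2.9573


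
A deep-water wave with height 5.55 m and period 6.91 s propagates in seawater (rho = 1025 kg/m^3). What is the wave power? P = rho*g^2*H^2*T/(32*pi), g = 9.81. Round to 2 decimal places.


P = rho * g^2 * H^2 * T / (32 * pi)
P = 1025 * 9.81^2 * 5.55^2 * 6.91 / (32 * pi)
P = 1025 * 96.2361 * 30.8025 * 6.91 / 100.53096
P = 208845.94 W/m

208845.94


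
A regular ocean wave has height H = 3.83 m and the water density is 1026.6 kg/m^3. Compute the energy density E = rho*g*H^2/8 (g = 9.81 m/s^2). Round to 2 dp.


E = (1/8) * rho * g * H^2
E = (1/8) * 1026.6 * 9.81 * 3.83^2
E = 0.125 * 1026.6 * 9.81 * 14.6689
E = 18466.21 J/m^2

18466.21


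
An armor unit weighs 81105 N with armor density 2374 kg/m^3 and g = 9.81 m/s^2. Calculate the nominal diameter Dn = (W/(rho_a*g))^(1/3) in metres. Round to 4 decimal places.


V = W / (rho_a * g)
V = 81105 / (2374 * 9.81)
V = 81105 / 23288.94
V = 3.482554 m^3
Dn = V^(1/3) = 3.482554^(1/3)
Dn = 1.5158 m

1.5158


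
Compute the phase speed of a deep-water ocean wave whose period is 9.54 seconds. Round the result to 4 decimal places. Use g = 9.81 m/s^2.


We use the deep-water celerity formula:
C = g * T / (2 * pi)
C = 9.81 * 9.54 / (2 * 3.14159...)
C = 93.587400 / 6.283185
C = 14.8949 m/s

14.8949


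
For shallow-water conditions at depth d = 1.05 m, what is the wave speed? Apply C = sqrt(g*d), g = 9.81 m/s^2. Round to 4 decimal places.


Using the shallow-water approximation:
C = sqrt(g * d) = sqrt(9.81 * 1.05)
C = sqrt(10.3005)
C = 3.2094 m/s

3.2094


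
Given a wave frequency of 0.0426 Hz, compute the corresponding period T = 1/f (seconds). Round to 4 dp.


T = 1 / f
T = 1 / 0.0426
T = 23.4742 s

23.4742


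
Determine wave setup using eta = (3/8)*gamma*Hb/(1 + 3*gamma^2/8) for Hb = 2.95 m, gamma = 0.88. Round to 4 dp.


eta = (3/8) * gamma * Hb / (1 + 3*gamma^2/8)
Numerator = (3/8) * 0.88 * 2.95 = 0.973500
Denominator = 1 + 3*0.88^2/8 = 1 + 0.290400 = 1.290400
eta = 0.973500 / 1.290400
eta = 0.7544 m

0.7544


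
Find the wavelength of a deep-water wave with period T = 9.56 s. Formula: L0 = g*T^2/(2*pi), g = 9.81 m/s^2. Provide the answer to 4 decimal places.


L0 = g * T^2 / (2 * pi)
L0 = 9.81 * 9.56^2 / (2 * pi)
L0 = 9.81 * 91.3936 / 6.28319
L0 = 896.5712 / 6.28319
L0 = 142.6937 m

142.6937


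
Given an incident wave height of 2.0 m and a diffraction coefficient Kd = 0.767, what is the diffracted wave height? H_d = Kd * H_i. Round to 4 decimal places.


H_d = Kd * H_i
H_d = 0.767 * 2.0
H_d = 1.5340 m

1.5340


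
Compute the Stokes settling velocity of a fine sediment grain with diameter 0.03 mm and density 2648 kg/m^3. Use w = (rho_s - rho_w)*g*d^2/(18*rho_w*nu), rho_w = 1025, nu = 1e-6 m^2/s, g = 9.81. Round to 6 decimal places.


w = (rho_s - rho_w) * g * d^2 / (18 * rho_w * nu)
d = 0.03 mm = 0.000030 m
rho_s - rho_w = 2648 - 1025 = 1623
Numerator = 1623 * 9.81 * (0.000030)^2 = 0.000014329467
Denominator = 18 * 1025 * 1e-6 = 0.018450
w = 0.000777 m/s

0.000777


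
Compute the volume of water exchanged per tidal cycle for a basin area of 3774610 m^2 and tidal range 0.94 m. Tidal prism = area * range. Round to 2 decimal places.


Tidal prism = Area * Tidal range
P = 3774610 * 0.94
P = 3548133.40 m^3

3548133.40


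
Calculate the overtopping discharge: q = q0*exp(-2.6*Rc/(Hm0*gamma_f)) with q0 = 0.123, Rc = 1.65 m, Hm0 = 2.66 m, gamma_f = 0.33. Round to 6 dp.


q = q0 * exp(-2.6 * Rc / (Hm0 * gamma_f))
Exponent = -2.6 * 1.65 / (2.66 * 0.33)
= -2.6 * 1.65 / 0.8778
= -4.887218
exp(-4.887218) = 0.007542
q = 0.123 * 0.007542
q = 0.000928 m^3/s/m

0.000928


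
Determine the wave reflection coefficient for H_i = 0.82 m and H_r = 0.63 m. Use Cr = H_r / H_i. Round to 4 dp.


Cr = H_r / H_i
Cr = 0.63 / 0.82
Cr = 0.7683

0.7683


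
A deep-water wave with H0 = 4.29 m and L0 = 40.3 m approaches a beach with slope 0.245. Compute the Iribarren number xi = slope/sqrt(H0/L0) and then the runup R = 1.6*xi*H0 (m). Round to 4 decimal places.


xi = slope / sqrt(H0/L0)
H0/L0 = 4.29/40.3 = 0.106452
sqrt(0.106452) = 0.326269
xi = 0.245 / 0.326269 = 0.750914
R = 1.6 * xi * H0 = 1.6 * 0.750914 * 4.29
R = 5.1543 m

5.1543


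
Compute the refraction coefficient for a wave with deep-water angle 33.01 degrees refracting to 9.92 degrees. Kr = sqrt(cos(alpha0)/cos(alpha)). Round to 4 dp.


Kr = sqrt(cos(alpha0) / cos(alpha))
cos(33.01) = 0.838575
cos(9.92) = 0.985049
Kr = sqrt(0.838575 / 0.985049)
Kr = sqrt(0.851303)
Kr = 0.9227

0.9227


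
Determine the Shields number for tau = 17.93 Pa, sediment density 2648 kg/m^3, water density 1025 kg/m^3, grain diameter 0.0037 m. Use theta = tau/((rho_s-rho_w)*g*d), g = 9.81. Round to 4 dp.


theta = tau / ((rho_s - rho_w) * g * d)
rho_s - rho_w = 2648 - 1025 = 1623
Denominator = 1623 * 9.81 * 0.0037 = 58.910031
theta = 17.93 / 58.910031
theta = 0.3044

0.3044


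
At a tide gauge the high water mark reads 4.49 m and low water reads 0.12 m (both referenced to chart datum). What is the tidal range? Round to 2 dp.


Tidal range = High water - Low water
Tidal range = 4.49 - (0.12)
Tidal range = 4.37 m

4.37


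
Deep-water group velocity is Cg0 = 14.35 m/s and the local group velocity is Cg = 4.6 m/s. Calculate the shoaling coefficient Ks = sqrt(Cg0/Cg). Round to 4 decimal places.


Ks = sqrt(Cg0 / Cg)
Ks = sqrt(14.35 / 4.6)
Ks = sqrt(3.1196)
Ks = 1.7662

1.7662


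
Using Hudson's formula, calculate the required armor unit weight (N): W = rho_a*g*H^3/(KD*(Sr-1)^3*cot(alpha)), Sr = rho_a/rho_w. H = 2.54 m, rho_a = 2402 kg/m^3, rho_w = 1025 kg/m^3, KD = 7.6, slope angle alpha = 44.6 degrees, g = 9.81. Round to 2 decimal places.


Sr = rho_a / rho_w = 2402 / 1025 = 2.343415
(Sr - 1) = 1.343415
(Sr - 1)^3 = 2.424545
cot(44.6) = 1 / tan(44.6) = 1 / 0.986134 = 1.014061
Numerator = 2402 * 9.81 * 2.54^3 = 386138.5490
Denominator = 7.6 * 2.424545 * 1.014061 = 18.685637
W = 386138.5490 / 18.685637
W = 20664.99 N

20664.99


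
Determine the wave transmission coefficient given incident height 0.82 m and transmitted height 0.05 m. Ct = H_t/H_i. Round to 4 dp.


Ct = H_t / H_i
Ct = 0.05 / 0.82
Ct = 0.0610

0.0610


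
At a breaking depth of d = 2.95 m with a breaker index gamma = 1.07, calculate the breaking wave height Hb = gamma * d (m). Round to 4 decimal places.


Hb = gamma * d
Hb = 1.07 * 2.95
Hb = 3.1565 m

3.1565
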